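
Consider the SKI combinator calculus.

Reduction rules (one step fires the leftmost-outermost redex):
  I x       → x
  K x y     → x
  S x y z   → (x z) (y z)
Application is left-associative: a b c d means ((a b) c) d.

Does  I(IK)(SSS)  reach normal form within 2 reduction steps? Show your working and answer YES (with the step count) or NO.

  start: I(IK)(SSS)
  step 1: IK(SSS)
  step 2: K(SSS)

Answer: YES — reaches normal form K(SSS) in 2 ≤ 2 steps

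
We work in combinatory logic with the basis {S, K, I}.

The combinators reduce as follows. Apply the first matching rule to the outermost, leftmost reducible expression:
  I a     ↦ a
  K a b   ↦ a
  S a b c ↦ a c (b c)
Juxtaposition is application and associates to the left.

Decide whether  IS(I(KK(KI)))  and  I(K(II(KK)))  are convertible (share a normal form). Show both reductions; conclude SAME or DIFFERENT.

Answer: DIFFERENT — A ⇓ SK, B ⇓ K(KK)

Working:
Term A:
  start: IS(I(KK(KI)))
  [1] S(I(KK(KI)))
  [2] S(KK(KI))
  [3] SK

Term B:
  start: I(K(II(KK)))
  [1] K(II(KK))
  [2] K(I(KK))
  [3] K(KK)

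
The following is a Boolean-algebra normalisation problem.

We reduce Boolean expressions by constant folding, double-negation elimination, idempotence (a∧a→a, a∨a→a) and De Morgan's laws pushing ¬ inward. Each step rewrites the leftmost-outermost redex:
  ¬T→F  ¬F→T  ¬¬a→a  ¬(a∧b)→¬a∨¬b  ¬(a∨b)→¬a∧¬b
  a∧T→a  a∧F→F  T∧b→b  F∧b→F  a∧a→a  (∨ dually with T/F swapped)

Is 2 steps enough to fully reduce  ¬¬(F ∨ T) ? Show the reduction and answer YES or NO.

  start: ¬¬(F ∨ T)
  step 1: F ∨ T
  step 2: T

Answer: YES — reaches normal form T in 2 ≤ 2 steps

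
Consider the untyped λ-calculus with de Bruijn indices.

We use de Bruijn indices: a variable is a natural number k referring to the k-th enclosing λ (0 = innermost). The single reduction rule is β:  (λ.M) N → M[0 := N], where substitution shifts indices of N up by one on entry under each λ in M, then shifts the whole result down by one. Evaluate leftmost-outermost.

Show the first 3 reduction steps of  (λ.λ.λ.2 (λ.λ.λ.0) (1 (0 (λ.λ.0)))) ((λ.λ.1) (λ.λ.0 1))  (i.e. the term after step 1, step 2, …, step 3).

Answer: after 3 steps: λ.λ.(λ.λ.0 1) (1 (0 (λ.λ.0)))

Working:
  start: (λ.λ.λ.2 (λ.λ.λ.0) (1 (0 (λ.λ.0)))) ((λ.λ.1) (λ.λ.0 1))
  →1  λ.λ.(λ.λ.1) (λ.λ.0 1) (λ.λ.λ.0) (1 (0 (λ.λ.0)))
  →2  λ.λ.(λ.λ.λ.0 1) (λ.λ.λ.0) (1 (0 (λ.λ.0)))
  →3  λ.λ.(λ.λ.0 1) (1 (0 (λ.λ.0)))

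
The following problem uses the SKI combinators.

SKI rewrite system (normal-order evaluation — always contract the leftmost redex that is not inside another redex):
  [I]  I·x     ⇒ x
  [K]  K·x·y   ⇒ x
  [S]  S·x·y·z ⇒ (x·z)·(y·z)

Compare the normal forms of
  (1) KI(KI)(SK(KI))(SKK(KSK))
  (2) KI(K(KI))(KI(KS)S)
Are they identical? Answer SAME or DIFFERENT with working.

Answer: SAME — A ⇓ S, B ⇓ S

Derivation:
Term A:
  start: KI(KI)(SK(KI))(SKK(KSK))
  [1] I(SK(KI))(SKK(KSK))
  [2] SK(KI)(SKK(KSK))
  [3] K(SKK(KSK))(KI(SKK(KSK)))
  [4] SKK(KSK)
  [5] K(KSK)(K(KSK))
  [6] KSK
  [7] S

Term B:
  start: KI(K(KI))(KI(KS)S)
  [1] I(KI(KS)S)
  [2] KI(KS)S
  [3] IS
  [4] S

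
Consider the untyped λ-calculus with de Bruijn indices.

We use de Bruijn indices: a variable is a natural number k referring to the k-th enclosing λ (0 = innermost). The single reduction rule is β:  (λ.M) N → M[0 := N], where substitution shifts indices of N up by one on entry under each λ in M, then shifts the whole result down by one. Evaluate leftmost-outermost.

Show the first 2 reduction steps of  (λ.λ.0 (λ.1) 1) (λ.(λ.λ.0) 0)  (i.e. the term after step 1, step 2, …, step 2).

  start: (λ.λ.0 (λ.1) 1) (λ.(λ.λ.0) 0)
  step 1: λ.0 (λ.1) (λ.(λ.λ.0) 0)
  step 2: λ.0 (λ.1) (λ.λ.0)

Answer: after 2 steps: λ.0 (λ.1) (λ.λ.0)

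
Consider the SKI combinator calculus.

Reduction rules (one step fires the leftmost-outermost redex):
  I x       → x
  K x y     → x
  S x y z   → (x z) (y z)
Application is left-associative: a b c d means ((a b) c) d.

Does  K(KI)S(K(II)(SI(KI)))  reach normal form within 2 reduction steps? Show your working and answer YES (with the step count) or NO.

  start: K(KI)S(K(II)(SI(KI)))
  →1  KI(K(II)(SI(KI)))
  →2  I

Answer: YES — reaches normal form I in 2 ≤ 2 steps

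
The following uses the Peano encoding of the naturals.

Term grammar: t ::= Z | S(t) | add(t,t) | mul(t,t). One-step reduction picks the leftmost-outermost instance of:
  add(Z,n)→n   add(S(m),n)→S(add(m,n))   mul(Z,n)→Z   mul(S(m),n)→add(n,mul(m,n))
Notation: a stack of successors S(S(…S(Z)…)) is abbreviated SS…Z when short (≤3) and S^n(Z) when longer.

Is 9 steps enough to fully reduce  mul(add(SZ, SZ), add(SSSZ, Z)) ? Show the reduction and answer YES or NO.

  start: mul(add(SZ, SZ), add(SSSZ, Z))
  →1  mul(S(add(Z, SZ)), add(SSSZ, Z))
  →2  add(add(SSSZ, Z), mul(add(Z, SZ), add(SSSZ, Z)))
  →3  add(S(add(SSZ, Z)), mul(add(Z, SZ), add(SSSZ, Z)))
  →4  S(add(add(SSZ, Z), mul(add(Z, SZ), add(SSSZ, Z))))
  →5  S(add(S(add(SZ, Z)), mul(add(Z, SZ), add(SSSZ, Z))))
  →6  S(S(add(add(SZ, Z), mul(add(Z, SZ), add(SSSZ, Z)))))
  →7  S(S(add(S(add(Z, Z)), mul(add(Z, SZ), add(SSSZ, Z)))))
  →8  S(S(S(add(add(Z, Z), mul(add(Z, SZ), add(SSSZ, Z))))))
  →9  S(S(S(add(Z, mul(add(Z, SZ), add(SSSZ, Z))))))

Answer: NO — after 9 steps the term is S(S(S(add(Z, mul(add(Z, SZ), add(SSSZ, Z)))))), not yet normal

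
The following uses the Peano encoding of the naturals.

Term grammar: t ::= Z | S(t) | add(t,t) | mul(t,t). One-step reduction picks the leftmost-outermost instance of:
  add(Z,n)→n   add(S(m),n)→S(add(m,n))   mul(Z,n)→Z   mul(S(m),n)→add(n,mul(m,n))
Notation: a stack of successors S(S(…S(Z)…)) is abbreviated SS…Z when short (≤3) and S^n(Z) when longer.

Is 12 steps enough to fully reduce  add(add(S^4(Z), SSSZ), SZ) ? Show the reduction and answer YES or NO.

Answer: NO — after 12 steps the term is S(S(S(S(S(S(S(add(Z, SZ)))))))), not yet normal

Derivation:
  start: add(add(S^4(Z), SSSZ), SZ)
  step 1: add(S(add(SSSZ, SSSZ)), SZ)
  step 2: S(add(add(SSSZ, SSSZ), SZ))
  step 3: S(add(S(add(SSZ, SSSZ)), SZ))
  step 4: S(S(add(add(SSZ, SSSZ), SZ)))
  step 5: S(S(add(S(add(SZ, SSSZ)), SZ)))
  step 6: S(S(S(add(add(SZ, SSSZ), SZ))))
  step 7: S(S(S(add(S(add(Z, SSSZ)), SZ))))
  step 8: S(S(S(S(add(add(Z, SSSZ), SZ)))))
  step 9: S(S(S(S(add(SSSZ, SZ)))))
  step 10: S(S(S(S(S(add(SSZ, SZ))))))
  step 11: S(S(S(S(S(S(add(SZ, SZ)))))))
  step 12: S(S(S(S(S(S(S(add(Z, SZ))))))))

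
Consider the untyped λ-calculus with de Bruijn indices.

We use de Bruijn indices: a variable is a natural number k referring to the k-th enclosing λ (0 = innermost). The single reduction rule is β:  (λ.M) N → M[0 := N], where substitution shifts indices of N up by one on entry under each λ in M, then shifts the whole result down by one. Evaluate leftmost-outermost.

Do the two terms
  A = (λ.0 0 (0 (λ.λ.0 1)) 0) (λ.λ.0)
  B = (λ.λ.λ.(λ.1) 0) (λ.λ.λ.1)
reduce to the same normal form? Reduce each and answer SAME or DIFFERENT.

Answer: SAME — A ⇓ λ.λ.0, B ⇓ λ.λ.0

Derivation:
Term A:
  start: (λ.0 0 (0 (λ.λ.0 1)) 0) (λ.λ.0)
  →1  (λ.λ.0) (λ.λ.0) ((λ.λ.0) (λ.λ.0 1)) (λ.λ.0)
  →2  (λ.0) ((λ.λ.0) (λ.λ.0 1)) (λ.λ.0)
  →3  (λ.λ.0) (λ.λ.0 1) (λ.λ.0)
  →4  (λ.0) (λ.λ.0)
  →5  λ.λ.0

Term B:
  start: (λ.λ.λ.(λ.1) 0) (λ.λ.λ.1)
  →1  λ.λ.(λ.1) 0
  →2  λ.λ.0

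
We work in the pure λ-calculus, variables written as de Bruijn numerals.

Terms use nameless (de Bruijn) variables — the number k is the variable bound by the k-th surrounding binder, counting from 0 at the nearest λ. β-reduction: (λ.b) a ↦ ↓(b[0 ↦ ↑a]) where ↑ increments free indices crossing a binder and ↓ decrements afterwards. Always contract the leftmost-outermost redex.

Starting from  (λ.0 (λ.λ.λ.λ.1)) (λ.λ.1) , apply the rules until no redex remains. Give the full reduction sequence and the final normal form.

  start: (λ.0 (λ.λ.λ.λ.1)) (λ.λ.1)
  step 1: (λ.λ.1) (λ.λ.λ.λ.1)
  step 2: λ.λ.λ.λ.λ.1

Answer: normal form = λ.λ.λ.λ.λ.1  (in 2 steps)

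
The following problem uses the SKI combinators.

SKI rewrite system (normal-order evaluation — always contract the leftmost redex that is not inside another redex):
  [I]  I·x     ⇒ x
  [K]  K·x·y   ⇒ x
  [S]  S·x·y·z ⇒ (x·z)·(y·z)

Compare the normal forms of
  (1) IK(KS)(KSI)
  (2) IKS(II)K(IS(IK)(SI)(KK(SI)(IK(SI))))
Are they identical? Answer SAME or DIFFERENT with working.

Answer: DIFFERENT — A ⇓ KS, B ⇓ SK(K(K(SI)))

Working:
Term A:
  start: IK(KS)(KSI)
  [1] K(KS)(KSI)
  [2] KS

Term B:
  start: IKS(II)K(IS(IK)(SI)(KK(SI)(IK(SI))))
  [1] KS(II)K(IS(IK)(SI)(KK(SI)(IK(SI))))
  [2] SK(IS(IK)(SI)(KK(SI)(IK(SI))))
  [3] SK(S(IK)(SI)(KK(SI)(IK(SI))))
  [4] SK(IK(KK(SI)(IK(SI)))(SI(KK(SI)(IK(SI)))))
  [5] SK(K(KK(SI)(IK(SI)))(SI(KK(SI)(IK(SI)))))
  [6] SK(KK(SI)(IK(SI)))
  [7] SK(K(IK(SI)))
  [8] SK(K(K(SI)))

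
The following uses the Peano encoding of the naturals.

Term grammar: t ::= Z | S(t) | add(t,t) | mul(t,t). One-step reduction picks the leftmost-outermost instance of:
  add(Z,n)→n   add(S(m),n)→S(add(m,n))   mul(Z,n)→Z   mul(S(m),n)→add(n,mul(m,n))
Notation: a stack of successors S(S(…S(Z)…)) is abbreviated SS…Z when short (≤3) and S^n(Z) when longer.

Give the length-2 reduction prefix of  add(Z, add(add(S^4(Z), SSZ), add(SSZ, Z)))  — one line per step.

Answer: after 2 steps: add(S(add(SSSZ, SSZ)), add(SSZ, Z))

Derivation:
  start: add(Z, add(add(S^4(Z), SSZ), add(SSZ, Z)))
  step 1: add(add(S^4(Z), SSZ), add(SSZ, Z))
  step 2: add(S(add(SSSZ, SSZ)), add(SSZ, Z))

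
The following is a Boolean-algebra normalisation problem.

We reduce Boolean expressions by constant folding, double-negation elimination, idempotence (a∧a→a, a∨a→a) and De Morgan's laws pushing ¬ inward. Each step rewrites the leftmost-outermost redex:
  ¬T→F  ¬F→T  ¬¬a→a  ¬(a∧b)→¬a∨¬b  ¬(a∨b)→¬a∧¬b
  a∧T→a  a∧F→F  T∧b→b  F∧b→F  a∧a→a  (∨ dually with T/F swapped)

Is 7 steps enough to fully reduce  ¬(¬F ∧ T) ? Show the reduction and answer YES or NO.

Answer: YES — reaches normal form F in 4 ≤ 7 steps

Derivation:
  start: ¬(¬F ∧ T)
  →1  ¬¬F ∨ ¬T
  →2  F ∨ ¬T
  →3  ¬T
  →4  F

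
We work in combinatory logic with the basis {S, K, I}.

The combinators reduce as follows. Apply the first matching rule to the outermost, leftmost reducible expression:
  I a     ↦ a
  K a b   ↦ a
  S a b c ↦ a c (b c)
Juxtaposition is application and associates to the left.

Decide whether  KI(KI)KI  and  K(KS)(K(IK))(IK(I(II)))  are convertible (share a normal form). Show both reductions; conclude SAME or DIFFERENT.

Answer: DIFFERENT — A ⇓ KI, B ⇓ S

Reduction:
Term A:
  start: KI(KI)KI
  →1  IKI
  →2  KI

Term B:
  start: K(KS)(K(IK))(IK(I(II)))
  →1  KS(IK(I(II)))
  →2  S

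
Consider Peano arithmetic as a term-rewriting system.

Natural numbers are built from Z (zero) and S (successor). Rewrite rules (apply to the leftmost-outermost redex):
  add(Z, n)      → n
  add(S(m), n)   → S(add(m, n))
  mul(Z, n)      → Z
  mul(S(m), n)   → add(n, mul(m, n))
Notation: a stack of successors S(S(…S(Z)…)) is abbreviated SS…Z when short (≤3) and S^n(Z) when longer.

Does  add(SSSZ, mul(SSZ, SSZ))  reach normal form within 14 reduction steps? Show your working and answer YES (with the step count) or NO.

  start: add(SSSZ, mul(SSZ, SSZ))
  [1] S(add(SSZ, mul(SSZ, SSZ)))
  [2] S(S(add(SZ, mul(SSZ, SSZ))))
  [3] S(S(S(add(Z, mul(SSZ, SSZ)))))
  [4] S(S(S(mul(SSZ, SSZ))))
  [5] S(S(S(add(SSZ, mul(SZ, SSZ)))))
  [6] S(S(S(S(add(SZ, mul(SZ, SSZ))))))
  [7] S(S(S(S(S(add(Z, mul(SZ, SSZ)))))))
  [8] S(S(S(S(S(mul(SZ, SSZ))))))
  [9] S(S(S(S(S(add(SSZ, mul(Z, SSZ)))))))
  [10] S(S(S(S(S(S(add(SZ, mul(Z, SSZ))))))))
  [11] S(S(S(S(S(S(S(add(Z, mul(Z, SSZ)))))))))
  [12] S(S(S(S(S(S(S(mul(Z, SSZ))))))))
  [13] S^7(Z)

Answer: YES — reaches normal form S^7(Z) in 13 ≤ 14 steps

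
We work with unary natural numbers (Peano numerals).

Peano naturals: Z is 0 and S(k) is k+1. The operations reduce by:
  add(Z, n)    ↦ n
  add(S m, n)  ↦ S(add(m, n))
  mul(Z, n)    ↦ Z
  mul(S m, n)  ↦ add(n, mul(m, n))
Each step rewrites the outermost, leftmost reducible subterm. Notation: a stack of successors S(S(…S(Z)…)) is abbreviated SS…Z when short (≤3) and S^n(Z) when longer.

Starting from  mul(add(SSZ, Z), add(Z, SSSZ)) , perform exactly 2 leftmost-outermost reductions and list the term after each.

  start: mul(add(SSZ, Z), add(Z, SSSZ))
  →1  mul(S(add(SZ, Z)), add(Z, SSSZ))
  →2  add(add(Z, SSSZ), mul(add(SZ, Z), add(Z, SSSZ)))

Answer: after 2 steps: add(add(Z, SSSZ), mul(add(SZ, Z), add(Z, SSSZ)))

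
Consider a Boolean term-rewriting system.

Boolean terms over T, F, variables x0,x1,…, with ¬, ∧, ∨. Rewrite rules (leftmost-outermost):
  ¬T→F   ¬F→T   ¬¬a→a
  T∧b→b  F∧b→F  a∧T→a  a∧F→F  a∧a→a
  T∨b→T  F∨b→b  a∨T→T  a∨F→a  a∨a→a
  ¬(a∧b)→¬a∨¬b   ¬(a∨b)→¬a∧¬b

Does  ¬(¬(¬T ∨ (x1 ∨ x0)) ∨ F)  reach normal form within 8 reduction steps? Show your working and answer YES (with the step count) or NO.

  start: ¬(¬(¬T ∨ (x1 ∨ x0)) ∨ F)
  [1] ¬¬(¬T ∨ (x1 ∨ x0)) ∧ ¬F
  [2] (¬T ∨ (x1 ∨ x0)) ∧ ¬F
  [3] (F ∨ (x1 ∨ x0)) ∧ ¬F
  [4] (x1 ∨ x0) ∧ ¬F
  [5] (x1 ∨ x0) ∧ T
  [6] x1 ∨ x0

Answer: YES — reaches normal form x1 ∨ x0 in 6 ≤ 8 steps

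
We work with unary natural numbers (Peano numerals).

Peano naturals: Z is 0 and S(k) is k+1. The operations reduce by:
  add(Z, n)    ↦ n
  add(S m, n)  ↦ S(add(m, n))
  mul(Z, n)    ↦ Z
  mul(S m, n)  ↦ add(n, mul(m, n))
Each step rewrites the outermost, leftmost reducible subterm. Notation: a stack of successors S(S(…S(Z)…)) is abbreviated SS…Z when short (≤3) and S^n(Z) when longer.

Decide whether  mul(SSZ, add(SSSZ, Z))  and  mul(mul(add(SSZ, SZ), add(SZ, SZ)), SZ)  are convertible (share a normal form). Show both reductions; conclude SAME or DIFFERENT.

Term A:
  start: mul(SSZ, add(SSSZ, Z))
  [1] add(add(SSSZ, Z), mul(SZ, add(SSSZ, Z)))
  [2] add(S(add(SSZ, Z)), mul(SZ, add(SSSZ, Z)))
  [3] S(add(add(SSZ, Z), mul(SZ, add(SSSZ, Z))))
  [4] S(add(S(add(SZ, Z)), mul(SZ, add(SSSZ, Z))))
  [5] S(S(add(add(SZ, Z), mul(SZ, add(SSSZ, Z)))))
  [6] S(S(add(S(add(Z, Z)), mul(SZ, add(SSSZ, Z)))))
  [7] S(S(S(add(add(Z, Z), mul(SZ, add(SSSZ, Z))))))
  [8] S(S(S(add(Z, mul(SZ, add(SSSZ, Z))))))
  [9] S(S(S(mul(SZ, add(SSSZ, Z)))))
  [10] S(S(S(add(add(SSSZ, Z), mul(Z, add(SSSZ, Z))))))
  [11] S(S(S(add(S(add(SSZ, Z)), mul(Z, add(SSSZ, Z))))))
  [12] S(S(S(S(add(add(SSZ, Z), mul(Z, add(SSSZ, Z)))))))
  [13] S(S(S(S(add(S(add(SZ, Z)), mul(Z, add(SSSZ, Z)))))))
  [14] S(S(S(S(S(add(add(SZ, Z), mul(Z, add(SSSZ, Z))))))))
  [15] S(S(S(S(S(add(S(add(Z, Z)), mul(Z, add(SSSZ, Z))))))))
  [16] S(S(S(S(S(S(add(add(Z, Z), mul(Z, add(SSSZ, Z)))))))))
  [17] S(S(S(S(S(S(add(Z, mul(Z, add(SSSZ, Z)))))))))
  [18] S(S(S(S(S(S(mul(Z, add(SSSZ, Z))))))))
  [19] S^6(Z)

Term B:
  start: mul(mul(add(SSZ, SZ), add(SZ, SZ)), SZ)
  [1] mul(mul(S(add(SZ, SZ)), add(SZ, SZ)), SZ)
  [2] mul(add(add(SZ, SZ), mul(add(SZ, SZ), add(SZ, SZ))), SZ)
  [3] mul(add(S(add(Z, SZ)), mul(add(SZ, SZ), add(SZ, SZ))), SZ)
  [4] mul(S(add(add(Z, SZ), mul(add(SZ, SZ), add(SZ, SZ)))), SZ)
  [5] add(SZ, mul(add(add(Z, SZ), mul(add(SZ, SZ), add(SZ, SZ))), SZ))
  [6] S(add(Z, mul(add(add(Z, SZ), mul(add(SZ, SZ), add(SZ, SZ))), SZ)))
  [7] S(mul(add(add(Z, SZ), mul(add(SZ, SZ), add(SZ, SZ))), SZ))
  [8] S(mul(add(SZ, mul(add(SZ, SZ), add(SZ, SZ))), SZ))
  [9] S(mul(S(add(Z, mul(add(SZ, SZ), add(SZ, SZ)))), SZ))
  [10] S(add(SZ, mul(add(Z, mul(add(SZ, SZ), add(SZ, SZ))), SZ)))
  [11] S(S(add(Z, mul(add(Z, mul(add(SZ, SZ), add(SZ, SZ))), SZ))))
  [12] S(S(mul(add(Z, mul(add(SZ, SZ), add(SZ, SZ))), SZ)))
  [13] S(S(mul(mul(add(SZ, SZ), add(SZ, SZ)), SZ)))
  [14] S(S(mul(mul(S(add(Z, SZ)), add(SZ, SZ)), SZ)))
  [15] S(S(mul(add(add(SZ, SZ), mul(add(Z, SZ), add(SZ, SZ))), SZ)))
  [16] S(S(mul(add(S(add(Z, SZ)), mul(add(Z, SZ), add(SZ, SZ))), SZ)))
  [17] S(S(mul(S(add(add(Z, SZ), mul(add(Z, SZ), add(SZ, SZ)))), SZ)))
  [18] S(S(add(SZ, mul(add(add(Z, SZ), mul(add(Z, SZ), add(SZ, SZ))), SZ))))
  [19] S(S(S(add(Z, mul(add(add(Z, SZ), mul(add(Z, SZ), add(SZ, SZ))), SZ)))))
  [20] S(S(S(mul(add(add(Z, SZ), mul(add(Z, SZ), add(SZ, SZ))), SZ))))
  [21] S(S(S(mul(add(SZ, mul(add(Z, SZ), add(SZ, SZ))), SZ))))
  [22] S(S(S(mul(S(add(Z, mul(add(Z, SZ), add(SZ, SZ)))), SZ))))
  [23] S(S(S(add(SZ, mul(add(Z, mul(add(Z, SZ), add(SZ, SZ))), SZ)))))
  [24] S(S(S(S(add(Z, mul(add(Z, mul(add(Z, SZ), add(SZ, SZ))), SZ))))))
  [25] S(S(S(S(mul(add(Z, mul(add(Z, SZ), add(SZ, SZ))), SZ)))))
  [26] S(S(S(S(mul(mul(add(Z, SZ), add(SZ, SZ)), SZ)))))
  [27] S(S(S(S(mul(mul(SZ, add(SZ, SZ)), SZ)))))
  [28] S(S(S(S(mul(add(add(SZ, SZ), mul(Z, add(SZ, SZ))), SZ)))))
  [29] S(S(S(S(mul(add(S(add(Z, SZ)), mul(Z, add(SZ, SZ))), SZ)))))
  [30] S(S(S(S(mul(S(add(add(Z, SZ), mul(Z, add(SZ, SZ)))), SZ)))))
  [31] S(S(S(S(add(SZ, mul(add(add(Z, SZ), mul(Z, add(SZ, SZ))), SZ))))))
  [32] S(S(S(S(S(add(Z, mul(add(add(Z, SZ), mul(Z, add(SZ, SZ))), SZ)))))))
  [33] S(S(S(S(S(mul(add(add(Z, SZ), mul(Z, add(SZ, SZ))), SZ))))))
  [34] S(S(S(S(S(mul(add(SZ, mul(Z, add(SZ, SZ))), SZ))))))
  [35] S(S(S(S(S(mul(S(add(Z, mul(Z, add(SZ, SZ)))), SZ))))))
  [36] S(S(S(S(S(add(SZ, mul(add(Z, mul(Z, add(SZ, SZ))), SZ)))))))
  [37] S(S(S(S(S(S(add(Z, mul(add(Z, mul(Z, add(SZ, SZ))), SZ))))))))
  [38] S(S(S(S(S(S(mul(add(Z, mul(Z, add(SZ, SZ))), SZ)))))))
  [39] S(S(S(S(S(S(mul(mul(Z, add(SZ, SZ)), SZ)))))))
  [40] S(S(S(S(S(S(mul(Z, SZ)))))))
  [41] S^6(Z)

Answer: SAME — A ⇓ S^6(Z), B ⇓ S^6(Z)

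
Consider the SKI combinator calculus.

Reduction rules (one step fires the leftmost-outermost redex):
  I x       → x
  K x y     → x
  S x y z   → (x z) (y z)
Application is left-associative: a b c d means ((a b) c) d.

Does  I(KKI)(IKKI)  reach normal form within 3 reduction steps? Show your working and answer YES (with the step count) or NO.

  start: I(KKI)(IKKI)
  [1] KKI(IKKI)
  [2] K(IKKI)
  [3] K(KKI)

Answer: NO — after 3 steps the term is K(KKI), not yet normal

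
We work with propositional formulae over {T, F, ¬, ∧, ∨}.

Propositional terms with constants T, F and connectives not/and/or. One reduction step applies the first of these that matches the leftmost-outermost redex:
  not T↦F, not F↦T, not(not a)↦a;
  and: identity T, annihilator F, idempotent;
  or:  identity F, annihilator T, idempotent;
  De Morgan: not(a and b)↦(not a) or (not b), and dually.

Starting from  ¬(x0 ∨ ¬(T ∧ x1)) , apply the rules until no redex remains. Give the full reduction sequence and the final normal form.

Answer: normal form = ¬x0 ∧ x1  (in 3 steps)

Derivation:
  start: ¬(x0 ∨ ¬(T ∧ x1))
  [1] ¬x0 ∧ ¬¬(T ∧ x1)
  [2] ¬x0 ∧ (T ∧ x1)
  [3] ¬x0 ∧ x1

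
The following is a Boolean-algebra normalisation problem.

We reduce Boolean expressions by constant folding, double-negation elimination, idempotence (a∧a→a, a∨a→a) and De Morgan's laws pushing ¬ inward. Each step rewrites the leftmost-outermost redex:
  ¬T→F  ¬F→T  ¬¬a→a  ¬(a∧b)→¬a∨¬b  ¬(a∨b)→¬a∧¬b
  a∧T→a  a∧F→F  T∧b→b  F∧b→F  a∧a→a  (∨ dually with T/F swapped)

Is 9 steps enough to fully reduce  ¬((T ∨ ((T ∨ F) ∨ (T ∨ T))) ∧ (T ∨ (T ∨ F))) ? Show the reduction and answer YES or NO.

Answer: YES — reaches normal form F in 8 ≤ 9 steps

Working:
  start: ¬((T ∨ ((T ∨ F) ∨ (T ∨ T))) ∧ (T ∨ (T ∨ F)))
  [1] ¬(T ∨ ((T ∨ F) ∨ (T ∨ T))) ∨ ¬(T ∨ (T ∨ F))
  [2] (¬T ∧ ¬((T ∨ F) ∨ (T ∨ T))) ∨ ¬(T ∨ (T ∨ F))
  [3] (F ∧ ¬((T ∨ F) ∨ (T ∨ T))) ∨ ¬(T ∨ (T ∨ F))
  [4] F ∨ ¬(T ∨ (T ∨ F))
  [5] ¬(T ∨ (T ∨ F))
  [6] ¬T ∧ ¬(T ∨ F)
  [7] F ∧ ¬(T ∨ F)
  [8] F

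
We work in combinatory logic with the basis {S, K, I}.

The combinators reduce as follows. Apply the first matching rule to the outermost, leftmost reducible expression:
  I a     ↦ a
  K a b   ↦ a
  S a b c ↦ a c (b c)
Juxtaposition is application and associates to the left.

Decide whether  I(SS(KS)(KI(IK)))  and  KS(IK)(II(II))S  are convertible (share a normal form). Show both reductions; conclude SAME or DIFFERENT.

Answer: SAME — A ⇓ SIS, B ⇓ SIS

Working:
Term A:
  start: I(SS(KS)(KI(IK)))
  step 1: SS(KS)(KI(IK))
  step 2: S(KI(IK))(KS(KI(IK)))
  step 3: SI(KS(KI(IK)))
  step 4: SIS

Term B:
  start: KS(IK)(II(II))S
  step 1: S(II(II))S
  step 2: S(I(II))S
  step 3: S(II)S
  step 4: SIS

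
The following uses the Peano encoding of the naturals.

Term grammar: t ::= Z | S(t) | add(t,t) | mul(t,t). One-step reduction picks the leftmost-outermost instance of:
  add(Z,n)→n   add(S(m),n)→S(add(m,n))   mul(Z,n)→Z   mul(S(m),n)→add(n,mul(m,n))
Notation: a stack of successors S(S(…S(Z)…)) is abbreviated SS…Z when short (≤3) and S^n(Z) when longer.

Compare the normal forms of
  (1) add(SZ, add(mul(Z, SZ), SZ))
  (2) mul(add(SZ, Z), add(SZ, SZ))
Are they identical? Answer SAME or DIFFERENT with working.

Answer: SAME — A ⇓ SSZ, B ⇓ SSZ

Derivation:
Term A:
  start: add(SZ, add(mul(Z, SZ), SZ))
  [1] S(add(Z, add(mul(Z, SZ), SZ)))
  [2] S(add(mul(Z, SZ), SZ))
  [3] S(add(Z, SZ))
  [4] SSZ

Term B:
  start: mul(add(SZ, Z), add(SZ, SZ))
  [1] mul(S(add(Z, Z)), add(SZ, SZ))
  [2] add(add(SZ, SZ), mul(add(Z, Z), add(SZ, SZ)))
  [3] add(S(add(Z, SZ)), mul(add(Z, Z), add(SZ, SZ)))
  [4] S(add(add(Z, SZ), mul(add(Z, Z), add(SZ, SZ))))
  [5] S(add(SZ, mul(add(Z, Z), add(SZ, SZ))))
  [6] S(S(add(Z, mul(add(Z, Z), add(SZ, SZ)))))
  [7] S(S(mul(add(Z, Z), add(SZ, SZ))))
  [8] S(S(mul(Z, add(SZ, SZ))))
  [9] SSZ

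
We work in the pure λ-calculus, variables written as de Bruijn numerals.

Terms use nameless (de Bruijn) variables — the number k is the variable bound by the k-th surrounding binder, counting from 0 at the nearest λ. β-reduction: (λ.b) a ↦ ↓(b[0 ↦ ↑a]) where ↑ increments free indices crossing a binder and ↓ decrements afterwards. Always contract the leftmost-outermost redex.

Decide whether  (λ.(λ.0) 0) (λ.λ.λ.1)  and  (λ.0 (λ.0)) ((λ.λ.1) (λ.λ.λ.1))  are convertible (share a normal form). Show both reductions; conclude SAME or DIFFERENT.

Answer: SAME — A ⇓ λ.λ.λ.1, B ⇓ λ.λ.λ.1

Reduction:
Term A:
  start: (λ.(λ.0) 0) (λ.λ.λ.1)
  step 1: (λ.0) (λ.λ.λ.1)
  step 2: λ.λ.λ.1

Term B:
  start: (λ.0 (λ.0)) ((λ.λ.1) (λ.λ.λ.1))
  step 1: (λ.λ.1) (λ.λ.λ.1) (λ.0)
  step 2: (λ.λ.λ.λ.1) (λ.0)
  step 3: λ.λ.λ.1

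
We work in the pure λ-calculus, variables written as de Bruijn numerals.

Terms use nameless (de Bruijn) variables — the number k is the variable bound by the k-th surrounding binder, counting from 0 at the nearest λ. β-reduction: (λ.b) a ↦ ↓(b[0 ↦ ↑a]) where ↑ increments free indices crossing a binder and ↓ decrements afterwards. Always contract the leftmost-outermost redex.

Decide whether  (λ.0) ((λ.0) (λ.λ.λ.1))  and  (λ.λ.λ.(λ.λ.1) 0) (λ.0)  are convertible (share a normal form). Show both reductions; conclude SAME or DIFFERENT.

Term A:
  start: (λ.0) ((λ.0) (λ.λ.λ.1))
  step 1: (λ.0) (λ.λ.λ.1)
  step 2: λ.λ.λ.1

Term B:
  start: (λ.λ.λ.(λ.λ.1) 0) (λ.0)
  step 1: λ.λ.(λ.λ.1) 0
  step 2: λ.λ.λ.1

Answer: SAME — A ⇓ λ.λ.λ.1, B ⇓ λ.λ.λ.1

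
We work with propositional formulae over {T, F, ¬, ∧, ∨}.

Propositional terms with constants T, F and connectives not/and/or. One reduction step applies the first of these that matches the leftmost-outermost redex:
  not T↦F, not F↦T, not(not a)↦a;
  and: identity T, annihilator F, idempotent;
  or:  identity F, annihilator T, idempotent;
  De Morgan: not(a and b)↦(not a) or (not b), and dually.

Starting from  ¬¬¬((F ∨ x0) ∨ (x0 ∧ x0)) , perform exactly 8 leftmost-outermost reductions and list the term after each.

  start: ¬¬¬((F ∨ x0) ∨ (x0 ∧ x0))
  step 1: ¬((F ∨ x0) ∨ (x0 ∧ x0))
  step 2: ¬(F ∨ x0) ∧ ¬(x0 ∧ x0)
  step 3: (¬F ∧ ¬x0) ∧ ¬(x0 ∧ x0)
  step 4: (T ∧ ¬x0) ∧ ¬(x0 ∧ x0)
  step 5: ¬x0 ∧ ¬(x0 ∧ x0)
  step 6: ¬x0 ∧ (¬x0 ∨ ¬x0)
  step 7: ¬x0 ∧ ¬x0
  step 8: ¬x0

Answer: after 8 steps: ¬x0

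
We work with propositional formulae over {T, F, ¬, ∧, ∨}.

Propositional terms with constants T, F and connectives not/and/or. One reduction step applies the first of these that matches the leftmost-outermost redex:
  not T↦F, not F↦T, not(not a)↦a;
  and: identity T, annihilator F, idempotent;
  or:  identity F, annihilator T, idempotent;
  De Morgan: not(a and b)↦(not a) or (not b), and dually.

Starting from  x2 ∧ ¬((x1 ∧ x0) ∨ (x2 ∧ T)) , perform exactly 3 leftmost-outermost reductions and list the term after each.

  start: x2 ∧ ¬((x1 ∧ x0) ∨ (x2 ∧ T))
  step 1: x2 ∧ (¬(x1 ∧ x0) ∧ ¬(x2 ∧ T))
  step 2: x2 ∧ ((¬x1 ∨ ¬x0) ∧ ¬(x2 ∧ T))
  step 3: x2 ∧ ((¬x1 ∨ ¬x0) ∧ (¬x2 ∨ ¬T))

Answer: after 3 steps: x2 ∧ ((¬x1 ∨ ¬x0) ∧ (¬x2 ∨ ¬T))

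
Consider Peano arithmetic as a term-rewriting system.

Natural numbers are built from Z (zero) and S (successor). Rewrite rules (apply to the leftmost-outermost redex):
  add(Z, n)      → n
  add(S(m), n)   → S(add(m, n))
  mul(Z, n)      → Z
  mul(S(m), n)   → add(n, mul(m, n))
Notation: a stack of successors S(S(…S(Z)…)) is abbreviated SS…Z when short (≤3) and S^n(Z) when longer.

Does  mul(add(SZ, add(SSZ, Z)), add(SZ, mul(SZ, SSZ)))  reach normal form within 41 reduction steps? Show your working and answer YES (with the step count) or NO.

Answer: NO — after 41 steps the term is S(S(S(S(S(S(S(S(S(mul(Z, add(SZ, mul(SZ, SSZ)))))))))))), not yet normal

Derivation:
  start: mul(add(SZ, add(SSZ, Z)), add(SZ, mul(SZ, SSZ)))
  [1] mul(S(add(Z, add(SSZ, Z))), add(SZ, mul(SZ, SSZ)))
  [2] add(add(SZ, mul(SZ, SSZ)), mul(add(Z, add(SSZ, Z)), add(SZ, mul(SZ, SSZ))))
  [3] add(S(add(Z, mul(SZ, SSZ))), mul(add(Z, add(SSZ, Z)), add(SZ, mul(SZ, SSZ))))
  [4] S(add(add(Z, mul(SZ, SSZ)), mul(add(Z, add(SSZ, Z)), add(SZ, mul(SZ, SSZ)))))
  [5] S(add(mul(SZ, SSZ), mul(add(Z, add(SSZ, Z)), add(SZ, mul(SZ, SSZ)))))
  [6] S(add(add(SSZ, mul(Z, SSZ)), mul(add(Z, add(SSZ, Z)), add(SZ, mul(SZ, SSZ)))))
  [7] S(add(S(add(SZ, mul(Z, SSZ))), mul(add(Z, add(SSZ, Z)), add(SZ, mul(SZ, SSZ)))))
  [8] S(S(add(add(SZ, mul(Z, SSZ)), mul(add(Z, add(SSZ, Z)), add(SZ, mul(SZ, SSZ))))))
  [9] S(S(add(S(add(Z, mul(Z, SSZ))), mul(add(Z, add(SSZ, Z)), add(SZ, mul(SZ, SSZ))))))
  [10] S(S(S(add(add(Z, mul(Z, SSZ)), mul(add(Z, add(SSZ, Z)), add(SZ, mul(SZ, SSZ)))))))
  [11] S(S(S(add(mul(Z, SSZ), mul(add(Z, add(SSZ, Z)), add(SZ, mul(SZ, SSZ)))))))
  [12] S(S(S(add(Z, mul(add(Z, add(SSZ, Z)), add(SZ, mul(SZ, SSZ)))))))
  [13] S(S(S(mul(add(Z, add(SSZ, Z)), add(SZ, mul(SZ, SSZ))))))
  [14] S(S(S(mul(add(SSZ, Z), add(SZ, mul(SZ, SSZ))))))
  [15] S(S(S(mul(S(add(SZ, Z)), add(SZ, mul(SZ, SSZ))))))
  [16] S(S(S(add(add(SZ, mul(SZ, SSZ)), mul(add(SZ, Z), add(SZ, mul(SZ, SSZ)))))))
  [17] S(S(S(add(S(add(Z, mul(SZ, SSZ))), mul(add(SZ, Z), add(SZ, mul(SZ, SSZ)))))))
  [18] S(S(S(S(add(add(Z, mul(SZ, SSZ)), mul(add(SZ, Z), add(SZ, mul(SZ, SSZ))))))))
  [19] S(S(S(S(add(mul(SZ, SSZ), mul(add(SZ, Z), add(SZ, mul(SZ, SSZ))))))))
  [20] S(S(S(S(add(add(SSZ, mul(Z, SSZ)), mul(add(SZ, Z), add(SZ, mul(SZ, SSZ))))))))
  [21] S(S(S(S(add(S(add(SZ, mul(Z, SSZ))), mul(add(SZ, Z), add(SZ, mul(SZ, SSZ))))))))
  [22] S(S(S(S(S(add(add(SZ, mul(Z, SSZ)), mul(add(SZ, Z), add(SZ, mul(SZ, SSZ)))))))))
  [23] S(S(S(S(S(add(S(add(Z, mul(Z, SSZ))), mul(add(SZ, Z), add(SZ, mul(SZ, SSZ)))))))))
  [24] S(S(S(S(S(S(add(add(Z, mul(Z, SSZ)), mul(add(SZ, Z), add(SZ, mul(SZ, SSZ))))))))))
  [25] S(S(S(S(S(S(add(mul(Z, SSZ), mul(add(SZ, Z), add(SZ, mul(SZ, SSZ))))))))))
  [26] S(S(S(S(S(S(add(Z, mul(add(SZ, Z), add(SZ, mul(SZ, SSZ))))))))))
  [27] S(S(S(S(S(S(mul(add(SZ, Z), add(SZ, mul(SZ, SSZ)))))))))
  [28] S(S(S(S(S(S(mul(S(add(Z, Z)), add(SZ, mul(SZ, SSZ)))))))))
  [29] S(S(S(S(S(S(add(add(SZ, mul(SZ, SSZ)), mul(add(Z, Z), add(SZ, mul(SZ, SSZ))))))))))
  [30] S(S(S(S(S(S(add(S(add(Z, mul(SZ, SSZ))), mul(add(Z, Z), add(SZ, mul(SZ, SSZ))))))))))
  [31] S(S(S(S(S(S(S(add(add(Z, mul(SZ, SSZ)), mul(add(Z, Z), add(SZ, mul(SZ, SSZ)))))))))))
  [32] S(S(S(S(S(S(S(add(mul(SZ, SSZ), mul(add(Z, Z), add(SZ, mul(SZ, SSZ)))))))))))
  [33] S(S(S(S(S(S(S(add(add(SSZ, mul(Z, SSZ)), mul(add(Z, Z), add(SZ, mul(SZ, SSZ)))))))))))
  [34] S(S(S(S(S(S(S(add(S(add(SZ, mul(Z, SSZ))), mul(add(Z, Z), add(SZ, mul(SZ, SSZ)))))))))))
  [35] S(S(S(S(S(S(S(S(add(add(SZ, mul(Z, SSZ)), mul(add(Z, Z), add(SZ, mul(SZ, SSZ))))))))))))
  [36] S(S(S(S(S(S(S(S(add(S(add(Z, mul(Z, SSZ))), mul(add(Z, Z), add(SZ, mul(SZ, SSZ))))))))))))
  [37] S(S(S(S(S(S(S(S(S(add(add(Z, mul(Z, SSZ)), mul(add(Z, Z), add(SZ, mul(SZ, SSZ)))))))))))))
  [38] S(S(S(S(S(S(S(S(S(add(mul(Z, SSZ), mul(add(Z, Z), add(SZ, mul(SZ, SSZ)))))))))))))
  [39] S(S(S(S(S(S(S(S(S(add(Z, mul(add(Z, Z), add(SZ, mul(SZ, SSZ)))))))))))))
  [40] S(S(S(S(S(S(S(S(S(mul(add(Z, Z), add(SZ, mul(SZ, SSZ))))))))))))
  [41] S(S(S(S(S(S(S(S(S(mul(Z, add(SZ, mul(SZ, SSZ))))))))))))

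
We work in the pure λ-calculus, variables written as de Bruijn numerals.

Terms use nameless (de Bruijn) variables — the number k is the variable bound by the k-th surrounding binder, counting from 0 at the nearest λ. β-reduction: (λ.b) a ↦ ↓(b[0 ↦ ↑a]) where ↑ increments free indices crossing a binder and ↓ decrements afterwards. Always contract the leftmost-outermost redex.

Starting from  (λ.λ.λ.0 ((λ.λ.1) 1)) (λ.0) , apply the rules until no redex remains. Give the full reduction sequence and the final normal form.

  start: (λ.λ.λ.0 ((λ.λ.1) 1)) (λ.0)
  step 1: λ.λ.0 ((λ.λ.1) 1)
  step 2: λ.λ.0 (λ.2)

Answer: normal form = λ.λ.0 (λ.2)  (in 2 steps)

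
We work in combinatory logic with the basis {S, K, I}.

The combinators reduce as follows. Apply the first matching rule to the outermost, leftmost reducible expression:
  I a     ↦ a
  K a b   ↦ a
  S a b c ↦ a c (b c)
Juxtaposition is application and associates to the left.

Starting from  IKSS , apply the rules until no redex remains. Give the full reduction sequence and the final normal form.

Answer: normal form = S  (in 2 steps)

Derivation:
  start: IKSS
  →1  KSS
  →2  S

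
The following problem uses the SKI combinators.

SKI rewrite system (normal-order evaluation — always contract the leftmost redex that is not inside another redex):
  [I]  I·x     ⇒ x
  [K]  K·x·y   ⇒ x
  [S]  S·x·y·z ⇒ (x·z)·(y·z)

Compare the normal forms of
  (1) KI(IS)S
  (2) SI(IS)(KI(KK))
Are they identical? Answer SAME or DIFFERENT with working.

Answer: DIFFERENT — A ⇓ S, B ⇓ SI

Derivation:
Term A:
  start: KI(IS)S
  step 1: IS
  step 2: S

Term B:
  start: SI(IS)(KI(KK))
  step 1: I(KI(KK))(IS(KI(KK)))
  step 2: KI(KK)(IS(KI(KK)))
  step 3: I(IS(KI(KK)))
  step 4: IS(KI(KK))
  step 5: S(KI(KK))
  step 6: SI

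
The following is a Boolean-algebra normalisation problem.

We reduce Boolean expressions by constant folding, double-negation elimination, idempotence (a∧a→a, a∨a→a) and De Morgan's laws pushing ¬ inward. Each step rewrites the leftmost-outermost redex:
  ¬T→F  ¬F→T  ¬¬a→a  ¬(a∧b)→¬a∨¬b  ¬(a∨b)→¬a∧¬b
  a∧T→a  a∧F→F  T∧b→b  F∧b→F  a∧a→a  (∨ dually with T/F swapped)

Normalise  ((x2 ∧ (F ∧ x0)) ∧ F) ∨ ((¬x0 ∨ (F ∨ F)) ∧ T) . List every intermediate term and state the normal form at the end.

  start: ((x2 ∧ (F ∧ x0)) ∧ F) ∨ ((¬x0 ∨ (F ∨ F)) ∧ T)
  [1] F ∨ ((¬x0 ∨ (F ∨ F)) ∧ T)
  [2] (¬x0 ∨ (F ∨ F)) ∧ T
  [3] ¬x0 ∨ (F ∨ F)
  [4] ¬x0 ∨ F
  [5] ¬x0

Answer: normal form = ¬x0  (in 5 steps)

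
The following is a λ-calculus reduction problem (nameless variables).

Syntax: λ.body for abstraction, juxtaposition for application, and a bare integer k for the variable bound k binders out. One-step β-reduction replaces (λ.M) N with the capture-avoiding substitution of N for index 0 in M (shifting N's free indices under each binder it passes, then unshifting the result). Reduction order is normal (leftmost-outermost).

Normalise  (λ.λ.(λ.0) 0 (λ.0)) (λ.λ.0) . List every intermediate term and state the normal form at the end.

  start: (λ.λ.(λ.0) 0 (λ.0)) (λ.λ.0)
  step 1: λ.(λ.0) 0 (λ.0)
  step 2: λ.0 (λ.0)

Answer: normal form = λ.0 (λ.0)  (in 2 steps)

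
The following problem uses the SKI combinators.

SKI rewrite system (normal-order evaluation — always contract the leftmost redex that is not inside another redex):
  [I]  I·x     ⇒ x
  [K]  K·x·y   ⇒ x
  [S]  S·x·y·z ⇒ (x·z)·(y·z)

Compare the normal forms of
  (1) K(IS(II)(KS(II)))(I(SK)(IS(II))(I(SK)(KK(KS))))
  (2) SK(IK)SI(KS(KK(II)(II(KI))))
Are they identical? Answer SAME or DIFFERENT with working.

Term A:
  start: K(IS(II)(KS(II)))(I(SK)(IS(II))(I(SK)(KK(KS))))
  [1] IS(II)(KS(II))
  [2] S(II)(KS(II))
  [3] SI(KS(II))
  [4] SIS

Term B:
  start: SK(IK)SI(KS(KK(II)(II(KI))))
  [1] KS(IKS)I(KS(KK(II)(II(KI))))
  [2] SI(KS(KK(II)(II(KI))))
  [3] SIS

Answer: SAME — A ⇓ SIS, B ⇓ SIS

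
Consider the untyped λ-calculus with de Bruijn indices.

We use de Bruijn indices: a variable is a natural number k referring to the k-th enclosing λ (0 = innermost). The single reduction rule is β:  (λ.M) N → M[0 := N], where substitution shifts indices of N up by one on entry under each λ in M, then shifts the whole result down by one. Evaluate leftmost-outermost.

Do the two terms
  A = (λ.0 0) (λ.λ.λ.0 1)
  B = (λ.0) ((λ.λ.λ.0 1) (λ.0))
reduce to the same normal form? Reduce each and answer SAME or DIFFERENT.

Answer: SAME — A ⇓ λ.λ.0 1, B ⇓ λ.λ.0 1

Working:
Term A:
  start: (λ.0 0) (λ.λ.λ.0 1)
  [1] (λ.λ.λ.0 1) (λ.λ.λ.0 1)
  [2] λ.λ.0 1

Term B:
  start: (λ.0) ((λ.λ.λ.0 1) (λ.0))
  [1] (λ.λ.λ.0 1) (λ.0)
  [2] λ.λ.0 1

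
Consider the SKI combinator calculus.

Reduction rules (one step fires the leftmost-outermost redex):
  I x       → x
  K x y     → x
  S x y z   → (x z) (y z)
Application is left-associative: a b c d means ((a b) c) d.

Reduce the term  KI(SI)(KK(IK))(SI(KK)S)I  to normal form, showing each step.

  start: KI(SI)(KK(IK))(SI(KK)S)I
  [1] I(KK(IK))(SI(KK)S)I
  [2] KK(IK)(SI(KK)S)I
  [3] K(SI(KK)S)I
  [4] SI(KK)S
  [5] IS(KKS)
  [6] S(KKS)
  [7] SK

Answer: normal form = SK  (in 7 steps)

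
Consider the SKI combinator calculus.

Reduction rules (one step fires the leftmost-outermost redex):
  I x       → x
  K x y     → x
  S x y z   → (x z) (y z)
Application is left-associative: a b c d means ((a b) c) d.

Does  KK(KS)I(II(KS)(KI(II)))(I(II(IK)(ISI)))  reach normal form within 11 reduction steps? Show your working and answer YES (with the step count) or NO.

Answer: YES — reaches normal form K(SI) in 8 ≤ 11 steps

Derivation:
  start: KK(KS)I(II(KS)(KI(II)))(I(II(IK)(ISI)))
  [1] KI(II(KS)(KI(II)))(I(II(IK)(ISI)))
  [2] I(I(II(IK)(ISI)))
  [3] I(II(IK)(ISI))
  [4] II(IK)(ISI)
  [5] I(IK)(ISI)
  [6] IK(ISI)
  [7] K(ISI)
  [8] K(SI)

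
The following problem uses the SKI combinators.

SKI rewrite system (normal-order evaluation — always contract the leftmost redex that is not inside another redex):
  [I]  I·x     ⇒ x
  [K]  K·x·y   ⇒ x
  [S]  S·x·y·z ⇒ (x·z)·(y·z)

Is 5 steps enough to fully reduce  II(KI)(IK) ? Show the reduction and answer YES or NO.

Answer: YES — reaches normal form I in 3 ≤ 5 steps

Derivation:
  start: II(KI)(IK)
  →1  I(KI)(IK)
  →2  KI(IK)
  →3  I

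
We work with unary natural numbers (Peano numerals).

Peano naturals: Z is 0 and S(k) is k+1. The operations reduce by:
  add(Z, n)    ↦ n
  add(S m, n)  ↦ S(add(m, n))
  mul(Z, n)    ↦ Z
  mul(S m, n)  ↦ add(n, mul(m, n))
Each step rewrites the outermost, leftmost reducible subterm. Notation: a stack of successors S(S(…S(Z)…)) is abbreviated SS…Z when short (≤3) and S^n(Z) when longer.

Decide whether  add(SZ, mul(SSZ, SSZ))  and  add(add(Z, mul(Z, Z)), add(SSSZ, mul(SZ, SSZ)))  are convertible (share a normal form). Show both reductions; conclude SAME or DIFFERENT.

Answer: SAME — A ⇓ S^5(Z), B ⇓ S^5(Z)

Derivation:
Term A:
  start: add(SZ, mul(SSZ, SSZ))
  step 1: S(add(Z, mul(SSZ, SSZ)))
  step 2: S(mul(SSZ, SSZ))
  step 3: S(add(SSZ, mul(SZ, SSZ)))
  step 4: S(S(add(SZ, mul(SZ, SSZ))))
  step 5: S(S(S(add(Z, mul(SZ, SSZ)))))
  step 6: S(S(S(mul(SZ, SSZ))))
  step 7: S(S(S(add(SSZ, mul(Z, SSZ)))))
  step 8: S(S(S(S(add(SZ, mul(Z, SSZ))))))
  step 9: S(S(S(S(S(add(Z, mul(Z, SSZ)))))))
  step 10: S(S(S(S(S(mul(Z, SSZ))))))
  step 11: S^5(Z)

Term B:
  start: add(add(Z, mul(Z, Z)), add(SSSZ, mul(SZ, SSZ)))
  step 1: add(mul(Z, Z), add(SSSZ, mul(SZ, SSZ)))
  step 2: add(Z, add(SSSZ, mul(SZ, SSZ)))
  step 3: add(SSSZ, mul(SZ, SSZ))
  step 4: S(add(SSZ, mul(SZ, SSZ)))
  step 5: S(S(add(SZ, mul(SZ, SSZ))))
  step 6: S(S(S(add(Z, mul(SZ, SSZ)))))
  step 7: S(S(S(mul(SZ, SSZ))))
  step 8: S(S(S(add(SSZ, mul(Z, SSZ)))))
  step 9: S(S(S(S(add(SZ, mul(Z, SSZ))))))
  step 10: S(S(S(S(S(add(Z, mul(Z, SSZ)))))))
  step 11: S(S(S(S(S(mul(Z, SSZ))))))
  step 12: S^5(Z)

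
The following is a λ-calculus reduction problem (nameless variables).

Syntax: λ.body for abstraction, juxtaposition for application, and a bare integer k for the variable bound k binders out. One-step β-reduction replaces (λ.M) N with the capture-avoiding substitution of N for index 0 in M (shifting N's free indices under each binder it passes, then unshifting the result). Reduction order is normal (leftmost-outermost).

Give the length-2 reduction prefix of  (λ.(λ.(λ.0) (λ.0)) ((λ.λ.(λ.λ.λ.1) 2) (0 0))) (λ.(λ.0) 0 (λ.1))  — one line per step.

  start: (λ.(λ.(λ.0) (λ.0)) ((λ.λ.(λ.λ.λ.1) 2) (0 0))) (λ.(λ.0) 0 (λ.1))
  →1  (λ.(λ.0) (λ.0)) ((λ.λ.(λ.λ.λ.1) (λ.(λ.0) 0 (λ.1))) ((λ.(λ.0) 0 (λ.1)) (λ.(λ.0) 0 (λ.1))))
  →2  (λ.0) (λ.0)

Answer: after 2 steps: (λ.0) (λ.0)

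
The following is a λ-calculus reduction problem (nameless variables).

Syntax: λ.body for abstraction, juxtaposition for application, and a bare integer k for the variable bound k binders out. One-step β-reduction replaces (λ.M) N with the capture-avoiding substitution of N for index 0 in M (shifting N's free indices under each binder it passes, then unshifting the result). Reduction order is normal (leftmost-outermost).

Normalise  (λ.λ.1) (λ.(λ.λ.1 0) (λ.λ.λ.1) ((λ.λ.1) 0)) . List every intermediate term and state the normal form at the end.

Answer: normal form = λ.λ.λ.λ.1  (in 4 steps)

Reduction:
  start: (λ.λ.1) (λ.(λ.λ.1 0) (λ.λ.λ.1) ((λ.λ.1) 0))
  →1  λ.λ.(λ.λ.1 0) (λ.λ.λ.1) ((λ.λ.1) 0)
  →2  λ.λ.(λ.(λ.λ.λ.1) 0) ((λ.λ.1) 0)
  →3  λ.λ.(λ.λ.λ.1) ((λ.λ.1) 0)
  →4  λ.λ.λ.λ.1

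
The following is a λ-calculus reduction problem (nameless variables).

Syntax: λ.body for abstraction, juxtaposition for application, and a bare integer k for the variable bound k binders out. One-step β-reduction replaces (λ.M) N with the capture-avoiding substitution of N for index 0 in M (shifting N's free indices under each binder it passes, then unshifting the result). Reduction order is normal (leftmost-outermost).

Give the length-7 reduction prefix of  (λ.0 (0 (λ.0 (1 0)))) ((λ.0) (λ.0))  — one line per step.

Answer: after 7 steps: λ.0 0

Working:
  start: (λ.0 (0 (λ.0 (1 0)))) ((λ.0) (λ.0))
  →1  (λ.0) (λ.0) ((λ.0) (λ.0) (λ.0 ((λ.0) (λ.0) 0)))
  →2  (λ.0) ((λ.0) (λ.0) (λ.0 ((λ.0) (λ.0) 0)))
  →3  (λ.0) (λ.0) (λ.0 ((λ.0) (λ.0) 0))
  →4  (λ.0) (λ.0 ((λ.0) (λ.0) 0))
  →5  λ.0 ((λ.0) (λ.0) 0)
  →6  λ.0 ((λ.0) 0)
  →7  λ.0 0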